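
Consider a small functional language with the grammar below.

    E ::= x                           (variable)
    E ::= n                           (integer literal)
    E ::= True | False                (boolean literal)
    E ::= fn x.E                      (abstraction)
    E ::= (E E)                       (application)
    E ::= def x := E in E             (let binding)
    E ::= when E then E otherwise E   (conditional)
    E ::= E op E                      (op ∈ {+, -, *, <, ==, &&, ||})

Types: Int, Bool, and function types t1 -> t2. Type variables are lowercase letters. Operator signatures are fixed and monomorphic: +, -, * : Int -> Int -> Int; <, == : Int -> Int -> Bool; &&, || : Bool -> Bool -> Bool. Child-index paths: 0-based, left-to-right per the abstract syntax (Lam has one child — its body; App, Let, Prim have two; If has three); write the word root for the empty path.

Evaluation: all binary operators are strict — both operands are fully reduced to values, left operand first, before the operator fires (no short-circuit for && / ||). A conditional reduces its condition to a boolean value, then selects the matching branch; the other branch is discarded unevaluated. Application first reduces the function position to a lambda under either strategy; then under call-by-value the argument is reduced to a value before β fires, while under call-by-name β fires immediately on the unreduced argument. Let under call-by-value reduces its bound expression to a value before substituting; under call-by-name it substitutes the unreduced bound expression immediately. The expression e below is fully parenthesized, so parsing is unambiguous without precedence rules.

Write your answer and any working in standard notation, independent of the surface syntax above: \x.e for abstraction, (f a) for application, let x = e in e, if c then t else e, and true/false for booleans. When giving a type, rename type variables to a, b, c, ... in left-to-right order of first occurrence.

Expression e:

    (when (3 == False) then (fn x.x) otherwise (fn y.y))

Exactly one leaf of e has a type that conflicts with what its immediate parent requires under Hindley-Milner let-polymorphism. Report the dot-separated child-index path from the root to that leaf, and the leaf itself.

Derivation:
  unify Int ~ Int
  unify Bool ~ Int
  FAIL: mismatch Bool ~ Int

Answer: 0.1 : false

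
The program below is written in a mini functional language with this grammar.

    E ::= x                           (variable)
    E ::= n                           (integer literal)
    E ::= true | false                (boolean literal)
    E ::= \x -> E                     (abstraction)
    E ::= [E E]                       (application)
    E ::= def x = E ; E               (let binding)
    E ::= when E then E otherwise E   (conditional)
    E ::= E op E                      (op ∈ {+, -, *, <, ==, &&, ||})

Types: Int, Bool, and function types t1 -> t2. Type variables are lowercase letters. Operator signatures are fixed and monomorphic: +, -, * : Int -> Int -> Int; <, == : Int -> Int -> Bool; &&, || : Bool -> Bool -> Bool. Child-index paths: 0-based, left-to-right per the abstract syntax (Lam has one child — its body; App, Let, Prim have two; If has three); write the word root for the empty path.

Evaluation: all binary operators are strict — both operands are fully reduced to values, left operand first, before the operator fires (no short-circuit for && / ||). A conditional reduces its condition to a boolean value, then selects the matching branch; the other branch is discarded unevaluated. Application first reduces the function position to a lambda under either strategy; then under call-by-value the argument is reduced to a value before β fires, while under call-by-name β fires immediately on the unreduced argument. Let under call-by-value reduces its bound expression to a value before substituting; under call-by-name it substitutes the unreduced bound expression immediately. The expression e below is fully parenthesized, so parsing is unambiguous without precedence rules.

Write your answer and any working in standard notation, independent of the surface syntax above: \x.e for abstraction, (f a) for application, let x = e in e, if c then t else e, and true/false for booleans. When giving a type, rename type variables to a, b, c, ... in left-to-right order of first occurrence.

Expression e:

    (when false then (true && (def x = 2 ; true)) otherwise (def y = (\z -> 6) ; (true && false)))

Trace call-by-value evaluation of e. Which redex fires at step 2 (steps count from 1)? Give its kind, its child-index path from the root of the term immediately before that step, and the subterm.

Answer: let at root : (let y = (\z.6) in (true && false))

Trace:
step 0: (if false then (true && (let x = 2 in true)) else (let y = (\z.6) in (true && false)))
step 1: [if@root] (let y = (\z.6) in (true && false))
step 2: [let@root] (true && false)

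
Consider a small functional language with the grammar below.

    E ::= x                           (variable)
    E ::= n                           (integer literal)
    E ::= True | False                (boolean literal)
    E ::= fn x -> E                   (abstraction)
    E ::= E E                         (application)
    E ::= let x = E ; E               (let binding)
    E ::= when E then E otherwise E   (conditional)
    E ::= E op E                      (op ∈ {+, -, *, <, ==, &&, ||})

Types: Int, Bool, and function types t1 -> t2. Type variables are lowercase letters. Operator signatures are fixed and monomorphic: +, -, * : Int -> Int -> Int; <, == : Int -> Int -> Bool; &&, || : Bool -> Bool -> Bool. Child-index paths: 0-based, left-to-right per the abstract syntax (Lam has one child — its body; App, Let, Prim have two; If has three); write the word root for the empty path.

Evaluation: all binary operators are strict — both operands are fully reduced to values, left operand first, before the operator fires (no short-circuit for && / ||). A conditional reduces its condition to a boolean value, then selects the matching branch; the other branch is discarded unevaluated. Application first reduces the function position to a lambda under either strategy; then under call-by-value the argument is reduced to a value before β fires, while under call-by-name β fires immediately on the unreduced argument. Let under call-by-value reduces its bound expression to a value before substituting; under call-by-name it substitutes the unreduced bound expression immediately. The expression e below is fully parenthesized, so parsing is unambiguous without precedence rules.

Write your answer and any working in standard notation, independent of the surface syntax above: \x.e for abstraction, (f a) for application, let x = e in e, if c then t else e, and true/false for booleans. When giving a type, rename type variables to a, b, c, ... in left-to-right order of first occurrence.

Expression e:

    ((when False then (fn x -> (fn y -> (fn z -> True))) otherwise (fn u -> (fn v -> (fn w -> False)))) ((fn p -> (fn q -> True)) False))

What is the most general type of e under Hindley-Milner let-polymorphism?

Answer: a -> b -> Bool

Working:
  unify Bool ~ Bool
\z._ : c -> Bool
\y._ : b -> c -> Bool
\x._ : a -> b -> c -> Bool
\w._ : f -> Bool
\v._ : e -> f -> Bool
\u._ : d -> e -> f -> Bool
  unify a -> b -> c -> Bool ~ d -> e -> f -> Bool
  unify a ~ d
  unify b -> c -> Bool ~ e -> f -> Bool
  unify b ~ e
  unify c -> Bool ~ f -> Bool
  unify c ~ f
  unify Bool ~ Bool
\q._ : h -> Bool
\p._ : g -> h -> Bool
  unify g -> h -> Bool ~ Bool -> i
  unify g ~ Bool
  unify h -> Bool ~ i
_ _ : h -> Bool
  unify d -> e -> f -> Bool ~ (h -> Bool) -> j
  unify d ~ h -> Bool
  unify e -> f -> Bool ~ j
_ _ : e -> f -> Bool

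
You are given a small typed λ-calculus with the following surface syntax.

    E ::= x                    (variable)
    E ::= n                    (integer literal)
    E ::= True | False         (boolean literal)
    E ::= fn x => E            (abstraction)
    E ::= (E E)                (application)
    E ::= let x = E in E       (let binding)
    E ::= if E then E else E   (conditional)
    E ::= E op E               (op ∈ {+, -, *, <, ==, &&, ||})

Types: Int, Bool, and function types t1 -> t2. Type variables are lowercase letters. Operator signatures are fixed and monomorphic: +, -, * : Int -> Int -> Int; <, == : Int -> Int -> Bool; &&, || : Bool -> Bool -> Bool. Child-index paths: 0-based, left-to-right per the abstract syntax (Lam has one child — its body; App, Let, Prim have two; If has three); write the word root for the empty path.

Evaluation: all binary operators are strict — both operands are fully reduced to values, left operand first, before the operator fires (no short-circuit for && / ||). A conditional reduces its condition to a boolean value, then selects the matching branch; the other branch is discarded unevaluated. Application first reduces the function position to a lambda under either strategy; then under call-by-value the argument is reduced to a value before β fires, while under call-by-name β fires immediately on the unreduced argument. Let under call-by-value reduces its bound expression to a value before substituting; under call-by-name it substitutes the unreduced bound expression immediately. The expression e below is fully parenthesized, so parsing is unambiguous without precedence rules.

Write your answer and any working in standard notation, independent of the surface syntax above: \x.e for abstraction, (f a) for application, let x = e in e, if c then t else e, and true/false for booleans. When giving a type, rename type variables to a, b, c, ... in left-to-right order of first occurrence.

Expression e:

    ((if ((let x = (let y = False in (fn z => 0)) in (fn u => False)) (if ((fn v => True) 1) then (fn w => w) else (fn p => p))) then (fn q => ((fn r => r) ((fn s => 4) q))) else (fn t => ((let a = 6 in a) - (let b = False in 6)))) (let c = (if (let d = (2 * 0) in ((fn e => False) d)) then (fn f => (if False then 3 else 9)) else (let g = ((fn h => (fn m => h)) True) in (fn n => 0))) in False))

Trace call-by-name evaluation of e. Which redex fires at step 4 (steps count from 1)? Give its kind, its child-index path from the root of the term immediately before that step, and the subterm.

Working:
step 0: ((if ((let x = (let y = false in (\z.0)) in (\u.false)) (if ((\v.true) 1) then (\w.w) else (\p.p))) then (\q.((\r.r) ((\s.4) q))) else (\t.((let a = 6 in a) - (let b = false in 6)))) (let c = (if (let d = (2 * 0) in ((\e.false) d)) then (\f.(if false then 3 else 9)) else (let g = ((\h.(\m.h)) true) in (\n.0))) in false))
step 1: [let@0.0.0] ((if ((\u.false) (if ((\v.true) 1) then (\w.w) else (\p.p))) then (\q.((\r.r) ((\s.4) q))) else (\t.((let a = 6 in a) - (let b = false in 6)))) (let c = (if (let d = (2 * 0) in ((\e.false) d)) then (\f.(if false then 3 else 9)) else (let g = ((\h.(\m.h)) true) in (\n.0))) in false))
step 2: [beta@0.0] ((if false then (\q.((\r.r) ((\s.4) q))) else (\t.((let a = 6 in a) - (let b = false in 6)))) (let c = (if (let d = (2 * 0) in ((\e.false) d)) then (\f.(if false then 3 else 9)) else (let g = ((\h.(\m.h)) true) in (\n.0))) in false))
step 3: [if@0] ((\t.((let a = 6 in a) - (let b = false in 6))) (let c = (if (let d = (2 * 0) in ((\e.false) d)) then (\f.(if false then 3 else 9)) else (let g = ((\h.(\m.h)) true) in (\n.0))) in false))
step 4: [beta@root] ((let a = 6 in a) - (let b = false in 6))

Answer: beta at root : ((\t.((let a = 6 in a) - (let b = false in 6))) (let c = (if (let d = (2 * 0) in ((\e.false) d)) then (\f.(if false then 3 else 9)) else (let g = ((\h.(\m.h)) true) in (\n.0))) in false))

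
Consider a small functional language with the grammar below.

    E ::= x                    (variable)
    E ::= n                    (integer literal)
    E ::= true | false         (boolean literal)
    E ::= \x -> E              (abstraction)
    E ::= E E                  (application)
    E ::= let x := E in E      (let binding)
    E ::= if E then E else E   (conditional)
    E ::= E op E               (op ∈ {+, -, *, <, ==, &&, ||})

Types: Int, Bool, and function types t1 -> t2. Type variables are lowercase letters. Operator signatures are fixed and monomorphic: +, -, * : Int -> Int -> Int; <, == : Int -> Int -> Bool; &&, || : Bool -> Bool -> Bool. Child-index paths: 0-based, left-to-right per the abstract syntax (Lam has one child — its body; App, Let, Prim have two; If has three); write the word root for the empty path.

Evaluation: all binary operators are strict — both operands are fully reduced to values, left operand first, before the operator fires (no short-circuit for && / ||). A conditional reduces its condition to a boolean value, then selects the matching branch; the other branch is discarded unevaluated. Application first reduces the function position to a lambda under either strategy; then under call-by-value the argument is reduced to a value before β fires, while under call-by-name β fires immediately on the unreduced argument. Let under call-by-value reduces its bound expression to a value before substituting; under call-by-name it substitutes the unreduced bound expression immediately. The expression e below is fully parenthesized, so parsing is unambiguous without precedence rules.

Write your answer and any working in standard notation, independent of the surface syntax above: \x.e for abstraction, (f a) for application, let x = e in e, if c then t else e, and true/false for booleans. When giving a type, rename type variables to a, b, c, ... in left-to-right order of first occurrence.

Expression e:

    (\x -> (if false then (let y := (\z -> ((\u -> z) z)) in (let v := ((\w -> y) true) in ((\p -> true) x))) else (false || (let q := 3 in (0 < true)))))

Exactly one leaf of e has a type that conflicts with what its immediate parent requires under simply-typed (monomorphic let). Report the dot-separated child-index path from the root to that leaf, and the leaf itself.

Answer: 0.2.1.1.1 : true

Working:
  unify Bool ~ Bool
z : b
\u._ : c -> b
z : b
  unify c -> b ~ b -> d
  unify c ~ b
  unify b ~ d
_ _ : d
\z._ : d -> d
let y : d -> d
y : d -> d
\w._ : e -> d -> d
  unify e -> d -> d ~ Bool -> f
  unify e ~ Bool
  unify d -> d ~ f
_ _ : d -> d
let v : d -> d
\p._ : g -> Bool
x : a
  unify g -> Bool ~ a -> h
  unify g ~ a
  unify Bool ~ h
_ _ : Bool
  unify Bool ~ Bool
let q : Int
  unify Int ~ Int
  unify Bool ~ Int
  FAIL: mismatch Bool ~ Int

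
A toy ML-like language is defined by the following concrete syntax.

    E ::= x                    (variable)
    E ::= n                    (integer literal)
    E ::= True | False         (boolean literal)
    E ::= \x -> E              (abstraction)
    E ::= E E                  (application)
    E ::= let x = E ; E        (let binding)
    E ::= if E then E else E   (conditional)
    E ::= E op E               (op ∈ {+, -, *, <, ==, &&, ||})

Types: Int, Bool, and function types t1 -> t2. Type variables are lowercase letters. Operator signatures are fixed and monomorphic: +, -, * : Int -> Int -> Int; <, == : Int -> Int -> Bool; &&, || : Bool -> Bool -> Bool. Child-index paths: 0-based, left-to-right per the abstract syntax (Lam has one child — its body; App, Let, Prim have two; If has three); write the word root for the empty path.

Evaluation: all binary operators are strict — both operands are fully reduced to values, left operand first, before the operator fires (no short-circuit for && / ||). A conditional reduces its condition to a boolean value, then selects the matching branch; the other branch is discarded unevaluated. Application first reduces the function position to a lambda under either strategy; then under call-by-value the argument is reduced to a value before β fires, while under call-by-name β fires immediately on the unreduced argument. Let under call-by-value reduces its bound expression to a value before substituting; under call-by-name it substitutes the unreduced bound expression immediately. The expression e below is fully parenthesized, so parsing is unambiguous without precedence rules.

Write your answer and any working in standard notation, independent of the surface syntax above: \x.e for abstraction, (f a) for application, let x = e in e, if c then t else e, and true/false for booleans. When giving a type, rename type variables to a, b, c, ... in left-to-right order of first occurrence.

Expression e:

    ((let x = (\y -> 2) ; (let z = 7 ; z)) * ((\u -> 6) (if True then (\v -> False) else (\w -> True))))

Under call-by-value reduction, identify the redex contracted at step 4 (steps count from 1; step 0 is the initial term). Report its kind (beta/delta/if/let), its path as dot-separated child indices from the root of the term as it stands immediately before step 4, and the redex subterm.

Answer: beta at 1 : ((\u.6) (\v.false))

Derivation:
step 0: ((let x = (\y.2) in (let z = 7 in z)) * ((\u.6) (if true then (\v.false) else (\w.true))))
step 1: [let@0] ((let z = 7 in z) * ((\u.6) (if true then (\v.false) else (\w.true))))
step 2: [let@0] (7 * ((\u.6) (if true then (\v.false) else (\w.true))))
step 3: [if@1.1] (7 * ((\u.6) (\v.false)))
step 4: [beta@1] (7 * 6)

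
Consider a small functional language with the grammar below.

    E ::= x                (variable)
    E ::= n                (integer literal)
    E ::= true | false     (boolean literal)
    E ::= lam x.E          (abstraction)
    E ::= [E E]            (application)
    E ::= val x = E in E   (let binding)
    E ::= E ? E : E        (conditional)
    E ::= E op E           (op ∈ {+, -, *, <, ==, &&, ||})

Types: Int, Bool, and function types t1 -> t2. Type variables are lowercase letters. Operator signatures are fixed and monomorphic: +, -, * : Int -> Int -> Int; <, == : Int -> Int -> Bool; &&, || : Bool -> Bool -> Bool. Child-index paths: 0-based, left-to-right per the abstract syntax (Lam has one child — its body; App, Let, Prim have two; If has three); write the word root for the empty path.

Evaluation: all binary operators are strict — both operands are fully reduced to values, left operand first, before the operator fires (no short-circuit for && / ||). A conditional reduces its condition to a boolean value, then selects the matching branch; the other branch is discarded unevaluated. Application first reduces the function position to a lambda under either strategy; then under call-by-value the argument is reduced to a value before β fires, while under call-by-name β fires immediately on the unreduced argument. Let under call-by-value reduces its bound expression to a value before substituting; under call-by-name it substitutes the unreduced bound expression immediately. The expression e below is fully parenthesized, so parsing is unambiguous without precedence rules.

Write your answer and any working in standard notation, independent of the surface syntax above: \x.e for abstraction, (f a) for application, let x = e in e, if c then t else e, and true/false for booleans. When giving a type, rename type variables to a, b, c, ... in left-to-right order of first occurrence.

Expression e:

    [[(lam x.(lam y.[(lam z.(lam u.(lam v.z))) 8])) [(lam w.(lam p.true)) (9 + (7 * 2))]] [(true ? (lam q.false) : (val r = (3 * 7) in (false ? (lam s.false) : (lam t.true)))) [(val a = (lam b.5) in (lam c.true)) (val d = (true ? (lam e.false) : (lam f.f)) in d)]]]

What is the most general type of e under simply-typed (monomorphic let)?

Trace:
z : c
\v._ : e -> c
\u._ : d -> e -> c
\z._ : c -> d -> e -> c
  unify c -> d -> e -> c ~ Int -> f
  unify c ~ Int
  unify d -> e -> Int ~ f
_ _ : d -> e -> Int
\y._ : b -> d -> e -> Int
\x._ : a -> b -> d -> e -> Int
\p._ : h -> Bool
\w._ : g -> h -> Bool
  unify Int ~ Int
  unify Int ~ Int
  unify Int ~ Int
  unify Int ~ Int
  unify g -> h -> Bool ~ Int -> i
  unify g ~ Int
  unify h -> Bool ~ i
_ _ : h -> Bool
  unify a -> b -> d -> e -> Int ~ (h -> Bool) -> j
  unify a ~ h -> Bool
  unify b -> d -> e -> Int ~ j
_ _ : b -> d -> e -> Int
  unify Bool ~ Bool
\q._ : k -> Bool
  unify Int ~ Int
  unify Int ~ Int
let r : Int
  unify Bool ~ Bool
\s._ : l -> Bool
\t._ : m -> Bool
  unify l -> Bool ~ m -> Bool
  unify l ~ m
  unify Bool ~ Bool
  unify k -> Bool ~ m -> Bool
  unify k ~ m
  unify Bool ~ Bool
\b._ : n -> Int
let a : n -> Int
\c._ : o -> Bool
  unify Bool ~ Bool
\e._ : p -> Bool
f : q
\f._ : q -> q
  unify p -> Bool ~ q -> q
  unify p ~ q
  unify Bool ~ q
let d : Bool -> Bool
d : Bool -> Bool
  unify o -> Bool ~ (Bool -> Bool) -> r
  unify o ~ Bool -> Bool
  unify Bool ~ r
_ _ : Bool
  unify m -> Bool ~ Bool -> s
  unify m ~ Bool
  unify Bool ~ s
_ _ : Bool
  unify b -> d -> e -> Int ~ Bool -> t
  unify b ~ Bool
  unify d -> e -> Int ~ t
_ _ : d -> e -> Int

Answer: a -> b -> Int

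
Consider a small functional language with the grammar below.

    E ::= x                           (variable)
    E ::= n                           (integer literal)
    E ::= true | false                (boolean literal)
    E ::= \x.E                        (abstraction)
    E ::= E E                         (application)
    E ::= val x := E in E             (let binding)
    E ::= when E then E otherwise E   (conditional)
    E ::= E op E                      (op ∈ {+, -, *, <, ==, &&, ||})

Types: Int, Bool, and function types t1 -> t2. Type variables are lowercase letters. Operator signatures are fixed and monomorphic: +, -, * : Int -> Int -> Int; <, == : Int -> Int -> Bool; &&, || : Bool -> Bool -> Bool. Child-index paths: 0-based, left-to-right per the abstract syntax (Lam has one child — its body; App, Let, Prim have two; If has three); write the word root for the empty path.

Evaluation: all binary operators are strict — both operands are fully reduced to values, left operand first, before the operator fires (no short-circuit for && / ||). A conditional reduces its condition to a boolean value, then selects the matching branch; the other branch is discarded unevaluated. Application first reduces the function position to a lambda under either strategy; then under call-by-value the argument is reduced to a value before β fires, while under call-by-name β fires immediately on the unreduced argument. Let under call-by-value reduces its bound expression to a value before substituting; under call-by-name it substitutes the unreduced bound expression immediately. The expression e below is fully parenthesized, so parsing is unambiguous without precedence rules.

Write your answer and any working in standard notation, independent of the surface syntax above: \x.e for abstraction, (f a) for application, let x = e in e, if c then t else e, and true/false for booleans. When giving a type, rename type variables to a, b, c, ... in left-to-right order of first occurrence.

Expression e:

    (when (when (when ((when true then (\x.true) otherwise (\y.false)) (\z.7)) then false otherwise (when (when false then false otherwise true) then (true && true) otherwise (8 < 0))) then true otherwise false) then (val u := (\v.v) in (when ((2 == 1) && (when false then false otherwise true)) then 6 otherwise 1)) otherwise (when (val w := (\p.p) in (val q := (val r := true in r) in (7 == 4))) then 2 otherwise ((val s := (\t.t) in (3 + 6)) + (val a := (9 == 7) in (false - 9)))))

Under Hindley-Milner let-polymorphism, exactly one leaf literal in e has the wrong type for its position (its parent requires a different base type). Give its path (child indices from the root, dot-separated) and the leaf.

Answer: 2.2.1.1.0 : false

Working:
  unify Bool ~ Bool
\x._ : a -> Bool
\y._ : b -> Bool
  unify a -> Bool ~ b -> Bool
  unify a ~ b
  unify Bool ~ Bool
\z._ : c -> Int
  unify b -> Bool ~ (c -> Int) -> d
  unify b ~ c -> Int
  unify Bool ~ d
_ _ : Bool
  unify Bool ~ Bool
  unify Bool ~ Bool
  unify Bool ~ Bool
  unify Bool ~ Bool
  unify Bool ~ Bool
  unify Bool ~ Bool
  unify Int ~ Int
  unify Int ~ Int
  unify Bool ~ Bool
  unify Bool ~ Bool
  unify Bool ~ Bool
  unify Bool ~ Bool
  unify Bool ~ Bool
v : e
\v._ : e -> e
let u : forall. e -> e
  unify Int ~ Int
  unify Int ~ Int
  unify Bool ~ Bool
  unify Bool ~ Bool
  unify Bool ~ Bool
  unify Bool ~ Bool
  unify Bool ~ Bool
  unify Int ~ Int
p : f
\p._ : f -> f
let w : forall. f -> f
let r : Bool
r : Bool
let q : Bool
  unify Int ~ Int
  unify Int ~ Int
  unify Bool ~ Bool
t : g
\t._ : g -> g
let s : forall. g -> g
  unify Int ~ Int
  unify Int ~ Int
  unify Int ~ Int
  unify Int ~ Int
  unify Int ~ Int
let a : Bool
  unify Bool ~ Int
  FAIL: mismatch Bool ~ Int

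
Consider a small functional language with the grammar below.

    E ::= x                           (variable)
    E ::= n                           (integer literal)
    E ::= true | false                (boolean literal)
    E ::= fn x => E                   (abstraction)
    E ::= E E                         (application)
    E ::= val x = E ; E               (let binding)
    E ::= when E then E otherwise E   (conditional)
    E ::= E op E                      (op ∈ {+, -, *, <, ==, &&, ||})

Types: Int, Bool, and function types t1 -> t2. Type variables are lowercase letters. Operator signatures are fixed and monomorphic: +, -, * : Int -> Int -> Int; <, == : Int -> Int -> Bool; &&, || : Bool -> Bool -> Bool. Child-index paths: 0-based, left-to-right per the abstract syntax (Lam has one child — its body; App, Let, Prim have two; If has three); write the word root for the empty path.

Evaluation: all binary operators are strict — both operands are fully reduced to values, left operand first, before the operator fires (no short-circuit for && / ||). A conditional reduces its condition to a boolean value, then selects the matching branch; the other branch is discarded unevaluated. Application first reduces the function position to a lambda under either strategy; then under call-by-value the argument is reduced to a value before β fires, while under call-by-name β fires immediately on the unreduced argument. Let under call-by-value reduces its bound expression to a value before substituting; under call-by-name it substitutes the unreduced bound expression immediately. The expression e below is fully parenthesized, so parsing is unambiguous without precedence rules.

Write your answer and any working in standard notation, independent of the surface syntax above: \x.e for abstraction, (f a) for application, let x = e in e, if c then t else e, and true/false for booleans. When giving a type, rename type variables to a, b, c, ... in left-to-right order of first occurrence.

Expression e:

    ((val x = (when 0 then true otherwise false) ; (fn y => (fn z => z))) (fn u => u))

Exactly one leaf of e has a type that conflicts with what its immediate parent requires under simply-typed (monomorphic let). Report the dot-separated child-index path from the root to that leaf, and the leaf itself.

Working:
  unify Int ~ Bool
  FAIL: mismatch Int ~ Bool

Answer: 0.0.0 : 0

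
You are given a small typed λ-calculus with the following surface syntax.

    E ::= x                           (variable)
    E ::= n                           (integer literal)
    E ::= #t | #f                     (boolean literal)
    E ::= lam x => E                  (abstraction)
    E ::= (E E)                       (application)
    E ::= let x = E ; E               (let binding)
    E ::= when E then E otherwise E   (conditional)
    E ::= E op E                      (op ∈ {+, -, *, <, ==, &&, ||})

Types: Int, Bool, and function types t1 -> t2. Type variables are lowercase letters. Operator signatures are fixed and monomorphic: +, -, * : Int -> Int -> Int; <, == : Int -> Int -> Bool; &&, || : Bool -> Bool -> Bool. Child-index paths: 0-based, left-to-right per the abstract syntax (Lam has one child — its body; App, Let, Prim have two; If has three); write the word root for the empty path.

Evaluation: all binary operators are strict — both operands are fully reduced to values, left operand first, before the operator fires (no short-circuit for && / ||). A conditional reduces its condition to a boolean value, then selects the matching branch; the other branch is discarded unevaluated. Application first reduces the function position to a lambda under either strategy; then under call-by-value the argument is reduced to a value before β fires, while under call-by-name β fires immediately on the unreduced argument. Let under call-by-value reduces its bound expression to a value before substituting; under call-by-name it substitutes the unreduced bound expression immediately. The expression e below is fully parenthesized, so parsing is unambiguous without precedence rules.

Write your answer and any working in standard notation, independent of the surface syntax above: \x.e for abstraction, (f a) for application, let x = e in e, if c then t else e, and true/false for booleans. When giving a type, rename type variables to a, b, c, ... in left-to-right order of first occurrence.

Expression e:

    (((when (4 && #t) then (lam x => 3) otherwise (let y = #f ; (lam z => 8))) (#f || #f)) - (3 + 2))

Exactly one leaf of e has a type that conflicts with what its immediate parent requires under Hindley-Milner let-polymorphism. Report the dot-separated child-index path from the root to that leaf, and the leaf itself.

Answer: 0.0.0.0 : 4

Working:
  unify Int ~ Bool
  FAIL: mismatch Int ~ Bool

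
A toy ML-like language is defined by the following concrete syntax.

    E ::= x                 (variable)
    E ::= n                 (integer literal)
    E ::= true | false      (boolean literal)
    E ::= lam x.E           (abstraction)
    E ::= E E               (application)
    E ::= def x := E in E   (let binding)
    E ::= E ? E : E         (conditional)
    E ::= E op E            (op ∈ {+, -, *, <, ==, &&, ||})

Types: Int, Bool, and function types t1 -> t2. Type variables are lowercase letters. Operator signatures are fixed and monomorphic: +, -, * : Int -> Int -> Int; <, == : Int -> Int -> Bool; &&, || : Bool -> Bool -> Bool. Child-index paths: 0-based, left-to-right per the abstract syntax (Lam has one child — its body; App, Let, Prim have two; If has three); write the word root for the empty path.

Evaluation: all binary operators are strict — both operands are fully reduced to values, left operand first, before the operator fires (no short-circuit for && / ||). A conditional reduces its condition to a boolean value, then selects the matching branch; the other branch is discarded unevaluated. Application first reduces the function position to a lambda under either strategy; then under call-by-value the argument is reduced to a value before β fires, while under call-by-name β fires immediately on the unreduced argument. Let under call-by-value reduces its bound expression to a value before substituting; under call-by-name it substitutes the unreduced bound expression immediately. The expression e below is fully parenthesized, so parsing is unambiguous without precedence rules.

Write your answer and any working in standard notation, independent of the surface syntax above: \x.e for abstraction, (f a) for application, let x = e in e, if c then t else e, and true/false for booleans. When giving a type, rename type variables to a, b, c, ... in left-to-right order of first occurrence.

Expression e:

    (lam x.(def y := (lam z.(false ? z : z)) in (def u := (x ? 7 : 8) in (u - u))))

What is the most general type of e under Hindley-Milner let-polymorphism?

Answer: Bool -> Int

Derivation:
  unify Bool ~ Bool
z : b
z : b
  unify b ~ b
\z._ : b -> b
let y : forall. b -> b
x : a
  unify a ~ Bool
  unify Int ~ Int
let u : Int
u : Int
  unify Int ~ Int
u : Int
  unify Int ~ Int
\x._ : Bool -> Int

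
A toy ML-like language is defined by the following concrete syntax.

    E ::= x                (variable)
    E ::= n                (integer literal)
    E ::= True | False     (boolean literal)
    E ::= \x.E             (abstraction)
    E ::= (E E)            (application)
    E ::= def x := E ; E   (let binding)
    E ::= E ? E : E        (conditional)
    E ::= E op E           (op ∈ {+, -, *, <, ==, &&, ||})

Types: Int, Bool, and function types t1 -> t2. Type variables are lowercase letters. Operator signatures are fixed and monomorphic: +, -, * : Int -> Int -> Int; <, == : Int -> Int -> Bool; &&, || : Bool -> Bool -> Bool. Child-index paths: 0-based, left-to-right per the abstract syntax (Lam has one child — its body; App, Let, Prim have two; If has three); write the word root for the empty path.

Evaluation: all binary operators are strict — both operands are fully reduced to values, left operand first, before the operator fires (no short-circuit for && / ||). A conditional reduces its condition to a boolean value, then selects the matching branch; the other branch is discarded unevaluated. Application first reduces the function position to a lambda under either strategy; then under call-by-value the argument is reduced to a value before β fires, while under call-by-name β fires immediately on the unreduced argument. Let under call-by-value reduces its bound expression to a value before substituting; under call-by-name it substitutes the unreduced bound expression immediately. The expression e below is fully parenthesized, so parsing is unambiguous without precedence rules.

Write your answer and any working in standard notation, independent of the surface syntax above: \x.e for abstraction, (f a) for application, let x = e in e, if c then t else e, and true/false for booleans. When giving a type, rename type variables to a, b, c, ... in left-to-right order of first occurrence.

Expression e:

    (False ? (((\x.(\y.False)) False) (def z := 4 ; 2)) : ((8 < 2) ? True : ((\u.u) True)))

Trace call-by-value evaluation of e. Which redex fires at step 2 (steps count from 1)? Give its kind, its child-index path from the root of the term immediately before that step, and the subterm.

Answer: delta at 0 : (8 < 2)

Derivation:
step 0: (if false then (((\x.(\y.false)) false) (let z = 4 in 2)) else (if (8 < 2) then true else ((\u.u) true)))
step 1: [if@root] (if (8 < 2) then true else ((\u.u) true))
step 2: [delta@0] (if false then true else ((\u.u) true))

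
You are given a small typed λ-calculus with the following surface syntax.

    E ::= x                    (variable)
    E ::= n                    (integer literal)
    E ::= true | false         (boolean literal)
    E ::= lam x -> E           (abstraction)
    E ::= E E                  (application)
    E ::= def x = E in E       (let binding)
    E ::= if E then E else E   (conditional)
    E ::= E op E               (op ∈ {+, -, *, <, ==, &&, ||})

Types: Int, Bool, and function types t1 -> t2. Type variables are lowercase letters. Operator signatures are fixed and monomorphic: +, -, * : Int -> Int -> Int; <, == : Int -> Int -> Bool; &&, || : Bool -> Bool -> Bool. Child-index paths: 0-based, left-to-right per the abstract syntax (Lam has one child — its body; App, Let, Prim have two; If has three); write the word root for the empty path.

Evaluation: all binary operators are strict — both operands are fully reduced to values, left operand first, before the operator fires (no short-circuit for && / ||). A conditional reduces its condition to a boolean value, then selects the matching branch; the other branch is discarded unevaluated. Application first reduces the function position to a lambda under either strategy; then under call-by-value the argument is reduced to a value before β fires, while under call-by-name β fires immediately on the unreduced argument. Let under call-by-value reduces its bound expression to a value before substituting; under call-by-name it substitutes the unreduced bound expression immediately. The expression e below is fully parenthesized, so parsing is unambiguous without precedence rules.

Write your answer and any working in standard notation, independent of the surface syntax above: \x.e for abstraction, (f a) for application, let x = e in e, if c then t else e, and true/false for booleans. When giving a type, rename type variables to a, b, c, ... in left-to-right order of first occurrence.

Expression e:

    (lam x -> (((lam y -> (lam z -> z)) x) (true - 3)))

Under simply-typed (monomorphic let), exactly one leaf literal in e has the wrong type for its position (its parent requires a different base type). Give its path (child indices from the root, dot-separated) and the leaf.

Answer: 0.1.0 : true

Derivation:
z : c
\z._ : c -> c
\y._ : b -> c -> c
x : a
  unify b -> c -> c ~ a -> d
  unify b ~ a
  unify c -> c ~ d
_ _ : c -> c
  unify Bool ~ Int
  FAIL: mismatch Bool ~ Int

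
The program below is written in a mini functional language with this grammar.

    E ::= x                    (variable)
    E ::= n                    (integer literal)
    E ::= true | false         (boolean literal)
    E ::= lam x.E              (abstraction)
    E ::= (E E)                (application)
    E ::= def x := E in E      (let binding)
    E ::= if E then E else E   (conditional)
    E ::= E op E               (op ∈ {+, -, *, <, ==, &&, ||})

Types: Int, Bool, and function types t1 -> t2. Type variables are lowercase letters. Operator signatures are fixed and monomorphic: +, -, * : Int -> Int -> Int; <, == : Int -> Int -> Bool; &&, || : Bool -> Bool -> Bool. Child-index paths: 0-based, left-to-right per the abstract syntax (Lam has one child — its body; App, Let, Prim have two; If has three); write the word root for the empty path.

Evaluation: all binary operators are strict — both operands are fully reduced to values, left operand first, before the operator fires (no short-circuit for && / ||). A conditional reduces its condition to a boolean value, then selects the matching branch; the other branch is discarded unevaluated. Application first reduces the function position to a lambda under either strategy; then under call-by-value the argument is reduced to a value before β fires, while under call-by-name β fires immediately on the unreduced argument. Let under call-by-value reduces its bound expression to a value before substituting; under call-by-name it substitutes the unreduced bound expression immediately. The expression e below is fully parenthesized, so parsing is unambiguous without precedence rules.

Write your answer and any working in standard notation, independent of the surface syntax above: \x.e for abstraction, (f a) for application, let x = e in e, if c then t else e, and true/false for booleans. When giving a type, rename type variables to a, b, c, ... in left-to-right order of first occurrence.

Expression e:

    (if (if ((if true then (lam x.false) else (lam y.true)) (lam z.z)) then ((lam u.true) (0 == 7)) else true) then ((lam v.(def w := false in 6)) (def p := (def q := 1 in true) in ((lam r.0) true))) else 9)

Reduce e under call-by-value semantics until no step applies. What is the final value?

Answer: 6

Working:
step 0: (if (if ((if true then (\x.false) else (\y.true)) (\z.z)) then ((\u.true) (0 == 7)) else true) then ((\v.(let w = false in 6)) (let p = (let q = 1 in true) in ((\r.0) true))) else 9)
step 1: [if@0.0.0] (if (if ((\x.false) (\z.z)) then ((\u.true) (0 == 7)) else true) then ((\v.(let w = false in 6)) (let p = (let q = 1 in true) in ((\r.0) true))) else 9)
step 2: [beta@0.0] (if (if false then ((\u.true) (0 == 7)) else true) then ((\v.(let w = false in 6)) (let p = (let q = 1 in true) in ((\r.0) true))) else 9)
step 3: [if@0] (if true then ((\v.(let w = false in 6)) (let p = (let q = 1 in true) in ((\r.0) true))) else 9)
step 4: [if@root] ((\v.(let w = false in 6)) (let p = (let q = 1 in true) in ((\r.0) true)))
step 5: [let@1.0] ((\v.(let w = false in 6)) (let p = true in ((\r.0) true)))
step 6: [let@1] ((\v.(let w = false in 6)) ((\r.0) true))
step 7: [beta@1] ((\v.(let w = false in 6)) 0)
step 8: [beta@root] (let w = false in 6)
step 9: [let@root] 6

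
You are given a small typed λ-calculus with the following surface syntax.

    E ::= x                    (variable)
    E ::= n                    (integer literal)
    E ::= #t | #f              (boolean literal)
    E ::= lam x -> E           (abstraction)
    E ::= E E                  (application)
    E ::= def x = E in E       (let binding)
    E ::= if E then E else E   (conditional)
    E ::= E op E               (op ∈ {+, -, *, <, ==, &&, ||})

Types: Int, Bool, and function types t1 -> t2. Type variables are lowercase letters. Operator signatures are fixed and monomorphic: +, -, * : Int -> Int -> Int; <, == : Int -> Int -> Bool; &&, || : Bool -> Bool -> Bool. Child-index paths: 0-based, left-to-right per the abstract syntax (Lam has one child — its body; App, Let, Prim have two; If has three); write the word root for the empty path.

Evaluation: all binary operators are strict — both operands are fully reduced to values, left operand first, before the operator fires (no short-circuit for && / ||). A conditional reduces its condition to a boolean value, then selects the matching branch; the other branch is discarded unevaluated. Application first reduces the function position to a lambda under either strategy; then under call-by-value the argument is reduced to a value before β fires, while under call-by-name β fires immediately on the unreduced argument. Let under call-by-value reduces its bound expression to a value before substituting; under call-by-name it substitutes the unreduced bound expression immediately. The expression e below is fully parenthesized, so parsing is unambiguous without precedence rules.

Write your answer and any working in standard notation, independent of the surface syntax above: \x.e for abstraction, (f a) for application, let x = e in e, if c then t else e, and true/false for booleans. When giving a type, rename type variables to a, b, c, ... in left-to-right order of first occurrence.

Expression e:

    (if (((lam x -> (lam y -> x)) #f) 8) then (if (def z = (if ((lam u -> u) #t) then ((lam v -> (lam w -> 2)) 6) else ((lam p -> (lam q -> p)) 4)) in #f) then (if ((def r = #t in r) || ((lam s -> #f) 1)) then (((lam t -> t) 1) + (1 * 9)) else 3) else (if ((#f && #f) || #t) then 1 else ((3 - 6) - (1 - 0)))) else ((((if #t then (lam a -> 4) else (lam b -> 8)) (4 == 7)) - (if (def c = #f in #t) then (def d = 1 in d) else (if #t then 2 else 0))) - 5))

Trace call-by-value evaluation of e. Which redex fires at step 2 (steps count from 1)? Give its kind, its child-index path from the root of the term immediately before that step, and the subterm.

Derivation:
step 0: (if (((\x.(\y.x)) false) 8) then (if (let z = (if ((\u.u) true) then ((\v.(\w.2)) 6) else ((\p.(\q.p)) 4)) in false) then (if ((let r = true in r) || ((\s.false) 1)) then (((\t.t) 1) + (1 * 9)) else 3) else (if ((false && false) || true) then 1 else ((3 - 6) - (1 - 0)))) else ((((if true then (\a.4) else (\b.8)) (4 == 7)) - (if (let c = false in true) then (let d = 1 in d) else (if true then 2 else 0))) - 5))
step 1: [beta@0.0] (if ((\y.false) 8) then (if (let z = (if ((\u.u) true) then ((\v.(\w.2)) 6) else ((\p.(\q.p)) 4)) in false) then (if ((let r = true in r) || ((\s.false) 1)) then (((\t.t) 1) + (1 * 9)) else 3) else (if ((false && false) || true) then 1 else ((3 - 6) - (1 - 0)))) else ((((if true then (\a.4) else (\b.8)) (4 == 7)) - (if (let c = false in true) then (let d = 1 in d) else (if true then 2 else 0))) - 5))
step 2: [beta@0] (if false then (if (let z = (if ((\u.u) true) then ((\v.(\w.2)) 6) else ((\p.(\q.p)) 4)) in false) then (if ((let r = true in r) || ((\s.false) 1)) then (((\t.t) 1) + (1 * 9)) else 3) else (if ((false && false) || true) then 1 else ((3 - 6) - (1 - 0)))) else ((((if true then (\a.4) else (\b.8)) (4 == 7)) - (if (let c = false in true) then (let d = 1 in d) else (if true then 2 else 0))) - 5))

Answer: beta at 0 : ((\y.false) 8)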